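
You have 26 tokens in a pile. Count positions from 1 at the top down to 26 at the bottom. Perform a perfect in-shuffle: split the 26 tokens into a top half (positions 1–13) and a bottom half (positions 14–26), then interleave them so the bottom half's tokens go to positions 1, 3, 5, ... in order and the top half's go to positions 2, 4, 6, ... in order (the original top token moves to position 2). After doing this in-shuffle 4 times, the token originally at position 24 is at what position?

Track the token's position through each in-shuffle:
24 → 21 → 15 → 3 → 6

6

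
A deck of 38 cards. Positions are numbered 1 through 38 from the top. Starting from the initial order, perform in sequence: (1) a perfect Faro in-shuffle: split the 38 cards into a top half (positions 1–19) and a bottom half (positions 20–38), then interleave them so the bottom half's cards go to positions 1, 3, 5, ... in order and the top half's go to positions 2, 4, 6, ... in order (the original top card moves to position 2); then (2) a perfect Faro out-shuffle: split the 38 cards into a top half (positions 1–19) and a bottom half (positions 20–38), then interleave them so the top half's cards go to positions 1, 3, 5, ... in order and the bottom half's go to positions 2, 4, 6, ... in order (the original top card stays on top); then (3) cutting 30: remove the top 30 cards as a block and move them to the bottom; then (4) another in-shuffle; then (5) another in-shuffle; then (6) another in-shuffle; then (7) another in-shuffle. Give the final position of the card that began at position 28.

Track the card from position 28 forward through each operation:
  after op 1 (in-shuffle): 28 → 17
  after op 2 (out-shuffle): 17 → 33
  after op 3 (cut 30): 33 → 3
  after op 4 (in-shuffle): 3 → 6
  after op 5 (in-shuffle): 6 → 12
  after op 6 (in-shuffle): 12 → 24
  after op 7 (in-shuffle): 24 → 9

9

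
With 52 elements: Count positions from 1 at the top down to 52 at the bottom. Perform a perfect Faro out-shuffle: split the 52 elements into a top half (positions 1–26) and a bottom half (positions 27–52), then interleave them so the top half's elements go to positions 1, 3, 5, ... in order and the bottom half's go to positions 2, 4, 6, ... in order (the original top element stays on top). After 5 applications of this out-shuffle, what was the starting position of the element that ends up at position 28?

13

Work backwards from position 28, undoing one out-shuffle at a time:
28 ← 40 ← 46 ← 49 ← 25 ← 13
So the element now at position 28 started at position 13.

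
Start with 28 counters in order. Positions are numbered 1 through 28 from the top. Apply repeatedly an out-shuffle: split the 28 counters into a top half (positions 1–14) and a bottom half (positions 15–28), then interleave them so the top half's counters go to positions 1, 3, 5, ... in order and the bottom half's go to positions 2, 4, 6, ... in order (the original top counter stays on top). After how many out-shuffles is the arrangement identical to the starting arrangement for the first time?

18

The out-shuffle permutes the 28 positions with cycle lengths [1, 1, 2, 6, 18].
Every counter is home exactly when every cycle has completed a whole number of laps, i.e. after lcm(1, 2, 6, 18) = 18 out-shuffles.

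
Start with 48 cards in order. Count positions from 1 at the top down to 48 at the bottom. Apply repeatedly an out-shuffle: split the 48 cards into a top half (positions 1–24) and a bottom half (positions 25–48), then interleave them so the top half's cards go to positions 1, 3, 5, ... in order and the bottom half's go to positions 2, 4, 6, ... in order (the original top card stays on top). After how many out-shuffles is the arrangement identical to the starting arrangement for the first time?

23

The out-shuffle permutes the 48 positions with cycle lengths [1, 1, 23, 23].
Every card is home exactly when every cycle has completed a whole number of laps, i.e. after lcm(1, 23) = 23 out-shuffles.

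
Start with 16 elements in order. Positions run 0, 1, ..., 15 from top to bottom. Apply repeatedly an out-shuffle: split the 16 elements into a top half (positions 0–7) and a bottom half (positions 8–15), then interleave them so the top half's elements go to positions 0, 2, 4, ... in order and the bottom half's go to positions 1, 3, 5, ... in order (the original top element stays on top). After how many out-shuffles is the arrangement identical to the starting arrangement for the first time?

4

The out-shuffle permutes the 16 positions with cycle lengths [1, 1, 2, 4, 4, 4].
Every element is home exactly when every cycle has completed a whole number of laps, i.e. after lcm(1, 2, 4) = 4 out-shuffles.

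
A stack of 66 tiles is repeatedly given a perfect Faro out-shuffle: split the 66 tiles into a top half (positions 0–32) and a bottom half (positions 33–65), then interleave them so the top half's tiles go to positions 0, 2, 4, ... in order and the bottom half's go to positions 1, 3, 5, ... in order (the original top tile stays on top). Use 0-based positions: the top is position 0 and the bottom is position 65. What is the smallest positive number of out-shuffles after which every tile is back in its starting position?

12

The out-shuffle permutes the 66 positions with cycle lengths [1, 1, 4, 12, 12, 12, 12, 12].
Every tile is home exactly when every cycle has completed a whole number of laps, i.e. after lcm(1, 4, 12) = 12 out-shuffles.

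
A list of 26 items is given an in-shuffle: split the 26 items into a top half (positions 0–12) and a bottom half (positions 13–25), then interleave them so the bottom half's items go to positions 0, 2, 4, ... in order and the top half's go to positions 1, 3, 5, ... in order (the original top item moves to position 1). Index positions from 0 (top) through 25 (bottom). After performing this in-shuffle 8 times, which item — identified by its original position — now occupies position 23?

5

Work backwards from position 23, undoing one in-shuffle at a time:
23 ← 11 ← 5 ← 2 ← 14 ← 20 ← 23 ← 11 ← 5
So the item now at position 23 started at position 5.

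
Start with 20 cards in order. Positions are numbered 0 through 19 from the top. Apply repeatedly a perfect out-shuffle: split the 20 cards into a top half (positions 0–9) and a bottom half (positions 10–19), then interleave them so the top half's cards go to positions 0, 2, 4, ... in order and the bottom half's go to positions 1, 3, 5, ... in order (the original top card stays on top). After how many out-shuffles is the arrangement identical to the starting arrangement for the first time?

The out-shuffle permutes the 20 positions with cycle lengths [1, 1, 18].
Every card is home exactly when every cycle has completed a whole number of laps, i.e. after lcm(1, 18) = 18 out-shuffles.

18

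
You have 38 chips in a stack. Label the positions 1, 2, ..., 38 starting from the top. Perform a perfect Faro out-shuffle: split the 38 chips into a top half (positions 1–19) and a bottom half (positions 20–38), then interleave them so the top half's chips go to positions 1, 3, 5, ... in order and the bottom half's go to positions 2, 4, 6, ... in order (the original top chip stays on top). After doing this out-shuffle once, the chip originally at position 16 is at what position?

Track the chip's position through each out-shuffle:
16 → 31

31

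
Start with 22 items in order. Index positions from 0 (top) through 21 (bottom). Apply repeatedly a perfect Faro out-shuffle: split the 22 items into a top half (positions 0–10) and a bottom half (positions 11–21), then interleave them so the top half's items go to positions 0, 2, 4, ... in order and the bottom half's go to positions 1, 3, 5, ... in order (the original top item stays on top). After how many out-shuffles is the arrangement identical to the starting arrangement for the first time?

The out-shuffle permutes the 22 positions with cycle lengths [1, 1, 2, 3, 3, 6, 6].
Every item is home exactly when every cycle has completed a whole number of laps, i.e. after lcm(1, 2, 3, 6) = 6 out-shuffles.

6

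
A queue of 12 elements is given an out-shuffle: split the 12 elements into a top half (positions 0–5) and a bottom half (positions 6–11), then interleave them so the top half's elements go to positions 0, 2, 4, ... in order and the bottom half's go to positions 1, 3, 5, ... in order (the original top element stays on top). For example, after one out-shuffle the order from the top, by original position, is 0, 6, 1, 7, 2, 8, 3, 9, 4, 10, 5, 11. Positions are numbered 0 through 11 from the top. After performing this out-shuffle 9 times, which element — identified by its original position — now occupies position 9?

Work backwards from position 9, undoing one out-shuffle at a time:
9 ← 10 ← 5 ← 8 ← 4 ← 2 ← 1 ← 6 ← 3 ← 7
So the element now at position 9 started at position 7.

7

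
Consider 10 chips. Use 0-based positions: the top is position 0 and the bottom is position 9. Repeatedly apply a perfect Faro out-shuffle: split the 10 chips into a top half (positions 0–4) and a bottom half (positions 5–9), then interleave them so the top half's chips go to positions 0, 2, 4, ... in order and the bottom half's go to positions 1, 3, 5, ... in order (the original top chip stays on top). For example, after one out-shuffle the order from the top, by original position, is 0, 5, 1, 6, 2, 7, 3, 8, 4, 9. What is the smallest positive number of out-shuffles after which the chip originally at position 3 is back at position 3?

Follow position 3 under repeated out-shuffles:
3 → 6 → 3
It first returns after 2 out-shuffles.

2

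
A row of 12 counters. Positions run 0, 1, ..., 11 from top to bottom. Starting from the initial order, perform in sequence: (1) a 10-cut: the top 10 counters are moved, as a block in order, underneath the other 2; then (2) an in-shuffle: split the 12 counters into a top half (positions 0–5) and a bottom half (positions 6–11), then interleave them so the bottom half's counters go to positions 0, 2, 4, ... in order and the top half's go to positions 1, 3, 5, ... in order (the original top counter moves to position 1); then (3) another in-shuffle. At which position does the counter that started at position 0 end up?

11

Track the counter from position 0 forward through each operation:
  after op 1 (cut 10): 0 → 2
  after op 2 (in-shuffle): 2 → 5
  after op 3 (in-shuffle): 5 → 11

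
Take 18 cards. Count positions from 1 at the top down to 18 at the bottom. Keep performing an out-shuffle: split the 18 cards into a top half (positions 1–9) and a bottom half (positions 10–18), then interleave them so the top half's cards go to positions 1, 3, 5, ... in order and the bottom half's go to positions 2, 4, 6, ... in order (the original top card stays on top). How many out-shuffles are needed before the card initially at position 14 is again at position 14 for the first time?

8

Follow position 14 under repeated out-shuffles:
14 → 10 → 2 → 3 → 5 → 9 → 17 → 16 → 14
It first returns after 8 out-shuffles.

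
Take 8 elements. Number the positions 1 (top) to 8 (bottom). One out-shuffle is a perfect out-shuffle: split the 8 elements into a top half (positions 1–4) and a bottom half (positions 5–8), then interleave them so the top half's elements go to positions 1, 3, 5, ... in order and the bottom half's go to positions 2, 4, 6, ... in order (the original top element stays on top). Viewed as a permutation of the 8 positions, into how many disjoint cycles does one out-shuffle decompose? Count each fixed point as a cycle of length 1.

4

Trace each unvisited position around until it returns:
(1) (2 3 5) (4 7 6) (8)
4 cycles in total.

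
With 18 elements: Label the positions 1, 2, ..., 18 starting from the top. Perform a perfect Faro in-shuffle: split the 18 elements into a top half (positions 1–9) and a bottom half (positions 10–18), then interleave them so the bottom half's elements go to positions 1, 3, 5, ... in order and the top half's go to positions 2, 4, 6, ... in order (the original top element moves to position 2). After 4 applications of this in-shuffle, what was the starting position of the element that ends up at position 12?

Work backwards from position 12, undoing one in-shuffle at a time:
12 ← 6 ← 3 ← 11 ← 15
So the element now at position 12 started at position 15.

15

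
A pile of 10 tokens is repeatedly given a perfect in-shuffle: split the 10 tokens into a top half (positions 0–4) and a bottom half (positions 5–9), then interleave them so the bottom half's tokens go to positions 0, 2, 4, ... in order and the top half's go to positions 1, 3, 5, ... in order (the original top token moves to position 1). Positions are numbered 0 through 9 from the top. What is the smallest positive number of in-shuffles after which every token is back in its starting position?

10

The in-shuffle permutes the 10 positions with cycle lengths [10].
Every token is home exactly when every cycle has completed a whole number of laps, i.e. after lcm(10) = 10 in-shuffles.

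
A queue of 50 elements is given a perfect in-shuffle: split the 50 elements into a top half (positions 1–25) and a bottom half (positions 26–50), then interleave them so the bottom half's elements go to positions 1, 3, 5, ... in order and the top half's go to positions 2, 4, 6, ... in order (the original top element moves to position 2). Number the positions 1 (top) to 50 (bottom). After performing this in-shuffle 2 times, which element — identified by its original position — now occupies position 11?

41

Work backwards from position 11, undoing one in-shuffle at a time:
11 ← 31 ← 41
So the element now at position 11 started at position 41.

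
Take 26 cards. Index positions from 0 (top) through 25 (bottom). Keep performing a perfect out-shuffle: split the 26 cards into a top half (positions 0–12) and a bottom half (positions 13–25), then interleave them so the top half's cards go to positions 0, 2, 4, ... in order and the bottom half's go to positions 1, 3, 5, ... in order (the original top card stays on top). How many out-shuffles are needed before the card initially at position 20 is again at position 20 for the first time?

Follow position 20 under repeated out-shuffles:
20 → 15 → 5 → 10 → 20
It first returns after 4 out-shuffles.

4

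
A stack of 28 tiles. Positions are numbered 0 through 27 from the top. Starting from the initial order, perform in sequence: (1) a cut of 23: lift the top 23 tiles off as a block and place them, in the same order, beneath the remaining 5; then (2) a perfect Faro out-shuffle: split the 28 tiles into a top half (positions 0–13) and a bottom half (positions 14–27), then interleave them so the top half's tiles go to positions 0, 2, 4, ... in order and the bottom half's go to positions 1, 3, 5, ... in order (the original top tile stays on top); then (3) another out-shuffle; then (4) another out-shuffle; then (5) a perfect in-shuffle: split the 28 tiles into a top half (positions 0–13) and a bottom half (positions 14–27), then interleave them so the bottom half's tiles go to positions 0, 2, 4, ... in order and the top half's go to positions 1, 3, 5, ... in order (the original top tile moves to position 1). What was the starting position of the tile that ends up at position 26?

22

Undo the operations in reverse order, starting from position 26:
  undo op 5 (in-shuffle, from bottom half): 26 ← 27
  undo op 4 (out-shuffle, from bottom half): 27 ← 27
  undo op 3 (out-shuffle, from bottom half): 27 ← 27
  undo op 2 (out-shuffle, from bottom half): 27 ← 27
  undo op 1 (cut 23): 27 ← 22
So the tile at position 26 came from original position 22.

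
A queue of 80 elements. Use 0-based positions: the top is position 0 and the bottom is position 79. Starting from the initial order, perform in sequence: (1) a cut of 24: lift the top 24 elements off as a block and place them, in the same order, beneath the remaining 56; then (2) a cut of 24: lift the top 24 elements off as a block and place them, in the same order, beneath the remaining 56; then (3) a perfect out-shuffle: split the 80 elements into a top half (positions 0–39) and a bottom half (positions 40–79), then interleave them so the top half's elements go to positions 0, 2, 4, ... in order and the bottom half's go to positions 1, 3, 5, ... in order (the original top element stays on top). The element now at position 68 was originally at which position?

Undo the operations in reverse order, starting from position 68:
  undo op 3 (out-shuffle, from top half): 68 ← 34
  undo op 2 (cut 24): 34 ← 58
  undo op 1 (cut 24): 58 ← 2
So the element at position 68 came from original position 2.

2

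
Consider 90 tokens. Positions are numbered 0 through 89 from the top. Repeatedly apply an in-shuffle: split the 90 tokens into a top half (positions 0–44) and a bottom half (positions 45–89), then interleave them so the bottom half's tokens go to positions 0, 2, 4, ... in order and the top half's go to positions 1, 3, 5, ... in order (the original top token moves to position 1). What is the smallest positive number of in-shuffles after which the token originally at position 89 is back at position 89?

Follow position 89 under repeated in-shuffles:
89 → 88 → 86 → 82 → 74 → 58 → 26 → 53 → 16 → 33 → 67 → 44 → 89
It first returns after 12 in-shuffles.

12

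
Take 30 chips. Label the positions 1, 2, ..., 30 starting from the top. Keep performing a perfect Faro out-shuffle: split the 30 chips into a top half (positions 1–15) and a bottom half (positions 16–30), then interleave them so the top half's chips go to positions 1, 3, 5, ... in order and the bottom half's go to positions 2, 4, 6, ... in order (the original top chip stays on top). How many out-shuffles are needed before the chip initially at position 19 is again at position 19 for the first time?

28

Follow position 19 under repeated out-shuffles:
19 → 8 → 15 → 29 → 28 → 26 → 22 → 14 → ... → 19 (length 28)
It first returns after 28 out-shuffles.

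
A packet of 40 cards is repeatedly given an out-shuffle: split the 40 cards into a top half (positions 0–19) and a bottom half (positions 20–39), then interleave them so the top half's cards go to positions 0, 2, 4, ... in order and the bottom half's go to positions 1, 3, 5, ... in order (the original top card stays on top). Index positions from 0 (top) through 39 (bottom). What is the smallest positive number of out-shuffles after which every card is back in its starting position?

12

The out-shuffle permutes the 40 positions with cycle lengths [1, 1, 2, 12, 12, 12].
Every card is home exactly when every cycle has completed a whole number of laps, i.e. after lcm(1, 2, 12) = 12 out-shuffles.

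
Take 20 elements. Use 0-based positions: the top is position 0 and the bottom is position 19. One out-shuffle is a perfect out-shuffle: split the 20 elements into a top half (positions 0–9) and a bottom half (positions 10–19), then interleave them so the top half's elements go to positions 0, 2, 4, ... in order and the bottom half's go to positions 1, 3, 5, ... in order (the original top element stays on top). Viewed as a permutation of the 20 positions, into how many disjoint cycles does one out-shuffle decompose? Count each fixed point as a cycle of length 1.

3

Trace each unvisited position around until it returns:
(0) (1 2 4 8 16 13 ... len 18) (19)
3 cycles in total.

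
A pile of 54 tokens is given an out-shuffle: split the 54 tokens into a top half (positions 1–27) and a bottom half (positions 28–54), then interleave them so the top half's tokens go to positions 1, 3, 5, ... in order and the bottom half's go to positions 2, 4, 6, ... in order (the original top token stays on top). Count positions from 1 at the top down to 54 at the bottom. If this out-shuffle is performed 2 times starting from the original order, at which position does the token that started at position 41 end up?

Track the token's position through each out-shuffle:
41 → 28 → 2

2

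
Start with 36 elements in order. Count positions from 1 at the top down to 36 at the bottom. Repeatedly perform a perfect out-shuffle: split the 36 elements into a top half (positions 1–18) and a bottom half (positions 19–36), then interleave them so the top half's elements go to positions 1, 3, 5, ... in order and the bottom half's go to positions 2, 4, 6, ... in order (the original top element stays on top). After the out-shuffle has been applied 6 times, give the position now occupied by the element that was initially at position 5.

12

Track the element's position through each out-shuffle:
5 → 9 → 17 → 33 → 30 → 24 → 12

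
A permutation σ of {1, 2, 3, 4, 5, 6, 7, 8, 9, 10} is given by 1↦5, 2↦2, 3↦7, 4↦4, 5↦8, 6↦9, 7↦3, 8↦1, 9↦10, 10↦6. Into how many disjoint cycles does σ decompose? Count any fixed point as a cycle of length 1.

5

Cycle decomposition: (1 5 8) (2) (3 7) (4) (6 9 10).
5 cycles.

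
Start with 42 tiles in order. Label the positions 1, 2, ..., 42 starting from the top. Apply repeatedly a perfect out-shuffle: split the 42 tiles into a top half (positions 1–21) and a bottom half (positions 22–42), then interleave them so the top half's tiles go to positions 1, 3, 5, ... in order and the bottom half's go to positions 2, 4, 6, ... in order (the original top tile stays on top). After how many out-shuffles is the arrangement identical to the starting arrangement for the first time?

The out-shuffle permutes the 42 positions with cycle lengths [1, 1, 20, 20].
Every tile is home exactly when every cycle has completed a whole number of laps, i.e. after lcm(1, 20) = 20 out-shuffles.

20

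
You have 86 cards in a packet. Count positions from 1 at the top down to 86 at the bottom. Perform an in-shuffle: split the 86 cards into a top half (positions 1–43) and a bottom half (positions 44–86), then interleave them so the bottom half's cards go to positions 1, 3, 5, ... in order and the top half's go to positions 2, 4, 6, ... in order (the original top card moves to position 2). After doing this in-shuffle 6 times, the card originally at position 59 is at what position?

35

Track the card's position through each in-shuffle:
59 → 31 → 62 → 37 → 74 → 61 → 35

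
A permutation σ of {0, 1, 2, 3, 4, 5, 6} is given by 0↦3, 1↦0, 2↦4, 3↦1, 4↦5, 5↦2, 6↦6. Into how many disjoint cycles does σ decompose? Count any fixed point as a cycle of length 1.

3

Cycle decomposition: (0 3 1) (2 4 5) (6).
3 cycles.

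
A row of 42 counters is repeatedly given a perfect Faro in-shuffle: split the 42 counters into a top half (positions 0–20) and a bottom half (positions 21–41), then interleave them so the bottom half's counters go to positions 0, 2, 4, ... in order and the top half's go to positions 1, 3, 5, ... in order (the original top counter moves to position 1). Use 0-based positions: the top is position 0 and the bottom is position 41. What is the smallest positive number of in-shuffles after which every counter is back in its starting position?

14

The in-shuffle permutes the 42 positions with cycle lengths [14, 14, 14].
Every counter is home exactly when every cycle has completed a whole number of laps, i.e. after lcm(14) = 14 in-shuffles.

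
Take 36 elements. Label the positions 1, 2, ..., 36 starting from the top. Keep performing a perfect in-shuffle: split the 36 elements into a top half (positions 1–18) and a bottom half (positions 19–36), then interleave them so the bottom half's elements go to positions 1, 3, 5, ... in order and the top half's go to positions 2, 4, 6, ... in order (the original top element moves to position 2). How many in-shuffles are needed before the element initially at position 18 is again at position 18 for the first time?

Follow position 18 under repeated in-shuffles:
18 → 36 → 35 → 33 → 29 → 21 → 5 → 10 → ... → 18 (length 36)
It first returns after 36 in-shuffles.

36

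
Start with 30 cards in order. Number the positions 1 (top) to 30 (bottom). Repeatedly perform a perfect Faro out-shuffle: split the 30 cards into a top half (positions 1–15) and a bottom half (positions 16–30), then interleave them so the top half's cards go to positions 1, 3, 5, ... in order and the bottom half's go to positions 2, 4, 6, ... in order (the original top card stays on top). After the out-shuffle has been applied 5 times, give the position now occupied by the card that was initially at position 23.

9

Track the card's position through each out-shuffle:
23 → 16 → 2 → 3 → 5 → 9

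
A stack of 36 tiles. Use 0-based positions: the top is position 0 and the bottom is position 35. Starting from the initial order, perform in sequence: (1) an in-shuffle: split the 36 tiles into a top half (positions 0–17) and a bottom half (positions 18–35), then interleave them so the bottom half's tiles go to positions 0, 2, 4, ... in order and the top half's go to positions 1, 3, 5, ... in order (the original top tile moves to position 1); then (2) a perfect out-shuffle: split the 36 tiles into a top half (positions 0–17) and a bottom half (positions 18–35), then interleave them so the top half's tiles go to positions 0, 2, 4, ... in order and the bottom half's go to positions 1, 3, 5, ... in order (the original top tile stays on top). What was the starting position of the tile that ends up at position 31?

Undo the operations in reverse order, starting from position 31:
  undo op 2 (out-shuffle, from bottom half): 31 ← 33
  undo op 1 (in-shuffle, from top half): 33 ← 16
So the tile at position 31 came from original position 16.

16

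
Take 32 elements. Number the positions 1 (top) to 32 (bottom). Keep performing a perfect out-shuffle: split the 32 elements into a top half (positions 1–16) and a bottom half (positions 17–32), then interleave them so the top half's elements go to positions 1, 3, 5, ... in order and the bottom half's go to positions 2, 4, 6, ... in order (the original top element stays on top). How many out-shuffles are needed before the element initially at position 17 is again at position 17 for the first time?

5

Follow position 17 under repeated out-shuffles:
17 → 2 → 3 → 5 → 9 → 17
It first returns after 5 out-shuffles.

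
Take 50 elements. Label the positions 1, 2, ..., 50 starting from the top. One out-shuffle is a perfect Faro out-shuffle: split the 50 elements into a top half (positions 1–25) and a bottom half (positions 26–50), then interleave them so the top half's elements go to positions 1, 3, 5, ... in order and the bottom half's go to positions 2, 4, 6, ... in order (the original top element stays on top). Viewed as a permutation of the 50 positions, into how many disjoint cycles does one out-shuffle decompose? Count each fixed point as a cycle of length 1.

Trace each unvisited position around until it returns:
(1) (2 3 5 9 17 33 ... len 21) (4 7 13 25 49 48 ... len 21) (8 15 29) (22 43 36) (50)
6 cycles in total.

6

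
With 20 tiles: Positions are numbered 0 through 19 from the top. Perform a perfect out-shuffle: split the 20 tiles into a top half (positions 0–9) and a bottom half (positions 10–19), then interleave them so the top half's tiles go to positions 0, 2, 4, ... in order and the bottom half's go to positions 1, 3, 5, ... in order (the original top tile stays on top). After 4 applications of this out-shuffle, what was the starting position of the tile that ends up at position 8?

10

Work backwards from position 8, undoing one out-shuffle at a time:
8 ← 4 ← 2 ← 1 ← 10
So the tile now at position 8 started at position 10.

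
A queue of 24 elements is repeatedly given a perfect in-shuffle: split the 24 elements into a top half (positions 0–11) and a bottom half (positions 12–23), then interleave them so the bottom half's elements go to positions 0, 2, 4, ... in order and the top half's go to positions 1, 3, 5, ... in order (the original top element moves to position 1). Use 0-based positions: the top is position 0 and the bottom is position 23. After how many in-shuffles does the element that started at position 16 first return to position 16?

Follow position 16 under repeated in-shuffles:
16 → 8 → 17 → 10 → 21 → 18 → 12 → 0 → 1 → 3 → 7 → 15 → 6 → 13 → 2 → 5 → 11 → 23 → 22 → 20 → 16
It first returns after 20 in-shuffles.

20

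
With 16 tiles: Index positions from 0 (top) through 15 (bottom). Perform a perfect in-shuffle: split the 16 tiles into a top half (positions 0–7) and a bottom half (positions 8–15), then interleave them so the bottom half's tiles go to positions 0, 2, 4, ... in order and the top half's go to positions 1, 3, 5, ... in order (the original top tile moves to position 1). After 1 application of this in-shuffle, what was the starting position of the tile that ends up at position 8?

12

Work backwards from position 8, undoing one in-shuffle at a time:
8 ← 12
So the tile now at position 8 started at position 12.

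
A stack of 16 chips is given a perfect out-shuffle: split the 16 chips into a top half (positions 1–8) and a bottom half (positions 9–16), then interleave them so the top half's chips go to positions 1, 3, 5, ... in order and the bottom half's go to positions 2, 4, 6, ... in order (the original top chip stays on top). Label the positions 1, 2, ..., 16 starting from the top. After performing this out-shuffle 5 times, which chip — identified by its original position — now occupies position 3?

Work backwards from position 3, undoing one out-shuffle at a time:
3 ← 2 ← 9 ← 5 ← 3 ← 2
So the chip now at position 3 started at position 2.

2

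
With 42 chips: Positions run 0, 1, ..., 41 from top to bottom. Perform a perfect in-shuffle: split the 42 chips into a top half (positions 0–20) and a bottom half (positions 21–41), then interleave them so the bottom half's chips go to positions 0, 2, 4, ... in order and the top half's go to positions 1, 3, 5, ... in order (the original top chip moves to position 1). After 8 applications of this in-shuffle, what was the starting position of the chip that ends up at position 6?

17

Work backwards from position 6, undoing one in-shuffle at a time:
6 ← 24 ← 33 ← 16 ← 29 ← 14 ← 28 ← 35 ← 17
So the chip now at position 6 started at position 17.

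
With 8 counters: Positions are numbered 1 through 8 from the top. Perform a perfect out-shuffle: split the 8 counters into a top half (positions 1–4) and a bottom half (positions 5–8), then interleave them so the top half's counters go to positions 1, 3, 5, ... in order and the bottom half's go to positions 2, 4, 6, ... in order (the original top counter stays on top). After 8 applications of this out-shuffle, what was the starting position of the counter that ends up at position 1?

Work backwards from position 1, undoing one out-shuffle at a time:
1 ← 1 ← 1 ← 1 ← 1 ← 1 ← 1 ← 1 ← 1
So the counter now at position 1 started at position 1.

1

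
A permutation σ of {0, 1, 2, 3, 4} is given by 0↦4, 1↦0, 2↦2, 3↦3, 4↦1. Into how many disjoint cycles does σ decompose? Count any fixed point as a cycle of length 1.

Cycle decomposition: (0 4 1) (2) (3).
3 cycles.

3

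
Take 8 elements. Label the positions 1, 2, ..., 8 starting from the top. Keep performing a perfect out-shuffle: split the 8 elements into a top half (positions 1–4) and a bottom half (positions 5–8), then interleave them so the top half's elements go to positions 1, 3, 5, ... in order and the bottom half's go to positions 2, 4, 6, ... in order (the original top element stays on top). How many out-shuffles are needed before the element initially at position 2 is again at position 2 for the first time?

Follow position 2 under repeated out-shuffles:
2 → 3 → 5 → 2
It first returns after 3 out-shuffles.

3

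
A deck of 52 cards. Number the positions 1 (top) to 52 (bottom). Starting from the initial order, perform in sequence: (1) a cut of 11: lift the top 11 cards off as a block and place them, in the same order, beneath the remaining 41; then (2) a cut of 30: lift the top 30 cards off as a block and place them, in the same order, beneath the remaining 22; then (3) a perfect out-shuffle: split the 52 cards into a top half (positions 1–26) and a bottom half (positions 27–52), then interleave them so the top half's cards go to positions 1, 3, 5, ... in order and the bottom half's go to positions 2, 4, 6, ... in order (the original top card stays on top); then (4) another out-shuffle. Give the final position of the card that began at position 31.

Track the card from position 31 forward through each operation:
  after op 1 (cut 11): 31 → 20
  after op 2 (cut 30): 20 → 42
  after op 3 (out-shuffle): 42 → 32
  after op 4 (out-shuffle): 32 → 12

12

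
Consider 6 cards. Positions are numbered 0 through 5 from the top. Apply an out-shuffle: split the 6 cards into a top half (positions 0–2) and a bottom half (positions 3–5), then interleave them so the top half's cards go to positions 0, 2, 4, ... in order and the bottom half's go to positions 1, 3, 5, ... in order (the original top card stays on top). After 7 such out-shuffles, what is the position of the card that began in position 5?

Position 5 is a fixed point of every out-shuffle, so the card never moves.

5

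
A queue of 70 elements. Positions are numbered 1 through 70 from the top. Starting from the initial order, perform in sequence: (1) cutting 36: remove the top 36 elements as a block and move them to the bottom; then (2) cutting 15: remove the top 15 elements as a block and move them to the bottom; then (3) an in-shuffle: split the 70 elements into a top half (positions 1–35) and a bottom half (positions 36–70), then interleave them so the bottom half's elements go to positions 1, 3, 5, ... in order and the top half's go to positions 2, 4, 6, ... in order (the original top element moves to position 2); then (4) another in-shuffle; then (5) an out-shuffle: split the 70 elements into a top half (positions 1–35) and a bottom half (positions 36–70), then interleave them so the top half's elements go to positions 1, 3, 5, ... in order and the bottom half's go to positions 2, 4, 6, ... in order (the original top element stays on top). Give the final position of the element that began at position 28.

Track the element from position 28 forward through each operation:
  after op 1 (cut 36): 28 → 62
  after op 2 (cut 15): 62 → 47
  after op 3 (in-shuffle): 47 → 23
  after op 4 (in-shuffle): 23 → 46
  after op 5 (out-shuffle): 46 → 22

22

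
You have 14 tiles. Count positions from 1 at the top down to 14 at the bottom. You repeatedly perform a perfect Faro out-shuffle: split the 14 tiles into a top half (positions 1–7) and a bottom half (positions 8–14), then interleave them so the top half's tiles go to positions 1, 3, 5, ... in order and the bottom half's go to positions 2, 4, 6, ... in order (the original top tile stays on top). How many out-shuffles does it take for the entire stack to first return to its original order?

The out-shuffle permutes the 14 positions with cycle lengths [1, 1, 12].
Every tile is home exactly when every cycle has completed a whole number of laps, i.e. after lcm(1, 12) = 12 out-shuffles.

12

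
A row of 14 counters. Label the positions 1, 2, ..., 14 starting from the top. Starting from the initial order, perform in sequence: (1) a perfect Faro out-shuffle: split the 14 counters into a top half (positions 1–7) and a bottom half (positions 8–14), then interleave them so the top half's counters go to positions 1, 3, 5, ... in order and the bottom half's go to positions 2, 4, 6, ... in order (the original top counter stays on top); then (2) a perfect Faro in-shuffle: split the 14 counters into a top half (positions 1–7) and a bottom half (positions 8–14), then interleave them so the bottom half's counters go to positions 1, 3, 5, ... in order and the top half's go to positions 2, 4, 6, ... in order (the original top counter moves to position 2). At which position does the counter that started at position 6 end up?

Track the counter from position 6 forward through each operation:
  after op 1 (out-shuffle): 6 → 11
  after op 2 (in-shuffle): 11 → 7

7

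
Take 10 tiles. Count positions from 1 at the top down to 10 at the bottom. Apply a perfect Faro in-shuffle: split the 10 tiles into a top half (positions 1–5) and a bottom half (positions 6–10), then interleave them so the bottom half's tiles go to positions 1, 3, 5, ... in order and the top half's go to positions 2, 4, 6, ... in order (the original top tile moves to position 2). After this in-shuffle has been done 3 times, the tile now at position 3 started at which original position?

Work backwards from position 3, undoing one in-shuffle at a time:
3 ← 7 ← 9 ← 10
So the tile now at position 3 started at position 10.

10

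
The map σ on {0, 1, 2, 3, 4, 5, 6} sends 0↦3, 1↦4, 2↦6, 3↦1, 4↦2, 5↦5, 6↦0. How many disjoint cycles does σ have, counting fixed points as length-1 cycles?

Cycle decomposition: (0 3 1 4 2 6) (5).
2 cycles.

2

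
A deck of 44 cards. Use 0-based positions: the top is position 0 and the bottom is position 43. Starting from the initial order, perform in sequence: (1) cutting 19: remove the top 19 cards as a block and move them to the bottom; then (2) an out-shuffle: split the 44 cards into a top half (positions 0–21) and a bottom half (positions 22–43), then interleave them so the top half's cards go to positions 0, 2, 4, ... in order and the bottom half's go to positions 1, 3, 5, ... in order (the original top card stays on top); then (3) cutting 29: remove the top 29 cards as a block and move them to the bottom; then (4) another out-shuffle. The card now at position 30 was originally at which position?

19

Undo the operations in reverse order, starting from position 30:
  undo op 4 (out-shuffle, from top half): 30 ← 15
  undo op 3 (cut 29): 15 ← 0
  undo op 2 (out-shuffle, from top half): 0 ← 0
  undo op 1 (cut 19): 0 ← 19
So the card at position 30 came from original position 19.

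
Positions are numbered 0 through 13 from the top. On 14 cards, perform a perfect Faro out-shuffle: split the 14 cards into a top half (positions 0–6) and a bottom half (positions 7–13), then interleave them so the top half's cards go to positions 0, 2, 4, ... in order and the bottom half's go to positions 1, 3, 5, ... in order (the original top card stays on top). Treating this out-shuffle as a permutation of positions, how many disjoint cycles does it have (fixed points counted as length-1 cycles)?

Trace each unvisited position around until it returns:
(0) (1 2 4 8 3 6 ... len 12) (13)
3 cycles in total.

3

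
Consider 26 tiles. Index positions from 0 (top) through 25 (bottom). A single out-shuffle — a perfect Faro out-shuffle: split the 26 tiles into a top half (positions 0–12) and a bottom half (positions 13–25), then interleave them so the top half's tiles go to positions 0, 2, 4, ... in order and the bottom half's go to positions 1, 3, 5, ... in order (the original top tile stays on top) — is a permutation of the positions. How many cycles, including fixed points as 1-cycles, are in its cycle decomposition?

Trace each unvisited position around until it returns:
(0) (1 2 4 8 16 7 ... len 20) (5 10 20 15) (25)
4 cycles in total.

4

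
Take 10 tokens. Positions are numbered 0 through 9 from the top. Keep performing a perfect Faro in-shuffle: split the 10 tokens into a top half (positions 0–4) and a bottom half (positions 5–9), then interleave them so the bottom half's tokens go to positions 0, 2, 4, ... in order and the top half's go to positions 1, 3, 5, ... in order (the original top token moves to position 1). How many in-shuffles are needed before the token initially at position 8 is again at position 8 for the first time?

10

Follow position 8 under repeated in-shuffles:
8 → 6 → 2 → 5 → 0 → 1 → 3 → 7 → 4 → 9 → 8
It first returns after 10 in-shuffles.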